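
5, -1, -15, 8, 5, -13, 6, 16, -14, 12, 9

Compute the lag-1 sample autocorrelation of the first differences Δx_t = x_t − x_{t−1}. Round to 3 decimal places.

First differences Δx: -6, -14, 23, -3, -18, 19, 10, -30, 26, -3
Mean of differences = 0.4000
Numerator Σ(Δx_t−Δx̄)(Δx_{t+1}−Δx̄) = -1568.3600
Denominator Σ(Δx_t−Δx̄)² = 3138.4000
r_1(Δx) = -1568.3600 / 3138.4000 = -0.500

-0.500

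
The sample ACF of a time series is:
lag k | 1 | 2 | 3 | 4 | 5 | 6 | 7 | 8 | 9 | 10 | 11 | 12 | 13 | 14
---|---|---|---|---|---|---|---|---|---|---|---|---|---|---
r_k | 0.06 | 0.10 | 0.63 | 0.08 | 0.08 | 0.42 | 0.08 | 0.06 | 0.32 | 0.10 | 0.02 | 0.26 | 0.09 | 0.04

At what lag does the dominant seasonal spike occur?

3

The largest autocorrelation is r_3 = 0.63, with weaker echoes at lags 6 (0.42), 9 (0.32) and 12 (0.26); the remaining lags stay at or below 0.10.
The dominant spike at lag 3 indicates a seasonal period of 3.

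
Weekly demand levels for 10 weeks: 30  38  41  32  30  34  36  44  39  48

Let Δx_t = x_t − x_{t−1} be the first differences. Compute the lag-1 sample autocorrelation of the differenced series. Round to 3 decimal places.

-0.192

First differences Δx: 8, 3, -9, -2, 4, 2, 8, -5, 9
Mean of differences = 2.0000
Numerator Σ(Δx_t−Δx̄)(Δx_{t+1}−Δx̄) = -60.0000
Denominator Σ(Δx_t−Δx̄)² = 312.0000
r_1(Δx) = -60.0000 / 312.0000 = -0.192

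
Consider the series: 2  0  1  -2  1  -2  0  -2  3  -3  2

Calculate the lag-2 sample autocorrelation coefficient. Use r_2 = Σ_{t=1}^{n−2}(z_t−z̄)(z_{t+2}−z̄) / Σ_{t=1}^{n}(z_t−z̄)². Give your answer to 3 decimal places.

0.575

Mean z̄ = (2 + 0 + 1 − 2 + 1 − 2 + 0 − 2 + 3 − 3 + 2)/11 = 0.0000
Numerator Σ_{t=1}^{9}(z_t−z̄)(z_{t+2}−z̄) = 23.0000
Denominator Σ(z_t−z̄)² = 40.0000
r_2 = 23.0000 / 40.0000 = 0.575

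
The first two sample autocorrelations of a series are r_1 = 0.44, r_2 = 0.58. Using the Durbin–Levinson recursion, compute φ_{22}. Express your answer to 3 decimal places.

0.479

φ_{22} = (r_2 − r_1²) / (1 − r_1²)
r_1² = (0.44)² = 0.1936
Numerator = 0.58 − 0.1936 = 0.3864; denominator = 1 − 0.1936 = 0.8064
φ_{22} = 0.3864 / 0.8064 = 0.479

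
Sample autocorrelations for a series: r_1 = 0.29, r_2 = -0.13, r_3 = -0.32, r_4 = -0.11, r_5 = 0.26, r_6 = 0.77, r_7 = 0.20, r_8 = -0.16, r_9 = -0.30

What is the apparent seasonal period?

6

The largest autocorrelation is r_6 = 0.77; the remaining lags stay at or below 0.29.
The dominant spike at lag 6 indicates a seasonal period of 6.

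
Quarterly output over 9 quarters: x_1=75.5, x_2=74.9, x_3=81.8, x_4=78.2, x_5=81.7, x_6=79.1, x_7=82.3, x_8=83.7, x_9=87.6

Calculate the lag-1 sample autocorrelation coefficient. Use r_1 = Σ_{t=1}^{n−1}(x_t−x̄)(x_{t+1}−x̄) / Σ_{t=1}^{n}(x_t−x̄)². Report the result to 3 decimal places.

0.301

Mean x̄ = (75.5 + 74.9 + 81.8 + 78.2 + 81.7 + 79.1 + 82.3 + 83.7 + 87.6)/9 = 80.5333
Numerator Σ_{t=1}^{8}(x_t−x̄)(x_{t+1}−x̄) = 39.3089
Denominator Σ(x_t−x̄)² = 130.6200
r_1 = 39.3089 / 130.6200 = 0.301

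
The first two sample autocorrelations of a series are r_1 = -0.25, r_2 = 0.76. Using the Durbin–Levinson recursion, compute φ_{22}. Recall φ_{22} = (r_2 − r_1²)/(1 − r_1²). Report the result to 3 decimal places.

0.744

φ_{22} = (r_2 − r_1²) / (1 − r_1²)
r_1² = (-0.25)² = 0.0625
Numerator = 0.76 − 0.0625 = 0.6975; denominator = 1 − 0.0625 = 0.9375
φ_{22} = 0.6975 / 0.9375 = 0.744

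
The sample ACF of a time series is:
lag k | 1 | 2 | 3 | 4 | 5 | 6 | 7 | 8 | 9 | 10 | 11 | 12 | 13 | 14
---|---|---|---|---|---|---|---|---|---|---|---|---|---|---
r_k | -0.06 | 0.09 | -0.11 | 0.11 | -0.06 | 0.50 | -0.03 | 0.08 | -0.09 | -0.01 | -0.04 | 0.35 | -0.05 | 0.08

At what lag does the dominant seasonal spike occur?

The largest autocorrelation is r_6 = 0.50, with a weaker echo at lag 12 (0.35); the remaining lags stay at or below 0.11.
The dominant spike at lag 6 indicates a seasonal period of 6.

6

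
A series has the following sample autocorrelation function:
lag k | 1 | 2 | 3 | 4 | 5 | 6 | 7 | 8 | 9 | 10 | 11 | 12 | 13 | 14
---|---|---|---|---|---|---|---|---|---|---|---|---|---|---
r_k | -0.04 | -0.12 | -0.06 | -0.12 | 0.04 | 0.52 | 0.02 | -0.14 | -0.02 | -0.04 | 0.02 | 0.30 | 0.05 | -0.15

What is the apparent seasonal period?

6

The largest autocorrelation is r_6 = 0.52, with a weaker echo at lag 12 (0.30); the remaining lags stay at or below 0.05.
The dominant spike at lag 6 indicates a seasonal period of 6.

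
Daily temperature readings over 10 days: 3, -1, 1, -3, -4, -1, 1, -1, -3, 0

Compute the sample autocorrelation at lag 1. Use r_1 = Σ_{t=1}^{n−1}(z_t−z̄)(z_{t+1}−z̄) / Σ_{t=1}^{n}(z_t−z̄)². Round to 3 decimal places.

Mean z̄ = (3 − 1 + 1 − 3 − 4 − 1 + 1 − 1 − 3 + 0)/10 = -0.8000
Numerator Σ_{t=1}^{9}(z_t−z̄)(z_{t+1}−z̄) = 0.5600
Denominator Σ(z_t−z̄)² = 41.6000
r_1 = 0.5600 / 41.6000 = 0.013

0.013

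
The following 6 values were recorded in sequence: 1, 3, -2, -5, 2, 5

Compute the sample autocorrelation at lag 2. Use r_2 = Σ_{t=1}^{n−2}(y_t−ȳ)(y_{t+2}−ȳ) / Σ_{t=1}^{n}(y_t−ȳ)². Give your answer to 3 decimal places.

-0.646

Mean ȳ = (1 + 3 − 2 − 5 + 2 + 5)/6 = 0.6667
Deviations from mean: 0.3333, 2.3333, -2.6667, -5.6667, 1.3333, 4.3333
Numerator Σ_{t=1}^{4}(y_t−ȳ)(y_{t+2}−ȳ) = -42.2222
Denominator Σ(y_t−ȳ)² = 65.3333
r_2 = -42.2222 / 65.3333 = -0.646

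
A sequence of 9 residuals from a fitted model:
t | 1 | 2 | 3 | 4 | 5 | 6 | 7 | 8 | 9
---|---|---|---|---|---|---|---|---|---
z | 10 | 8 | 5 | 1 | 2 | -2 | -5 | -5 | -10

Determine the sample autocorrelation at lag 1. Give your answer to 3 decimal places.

0.595

Mean z̄ = (10 + 8 + 5 + 1 + 2 − 2 − 5 − 5 − 10)/9 = 0.4444
Numerator Σ_{t=1}^{8}(z_t−z̄)(z_{t+1}−z̄) = 206.0247
Denominator Σ(z_t−z̄)² = 346.2222
r_1 = 206.0247 / 346.2222 = 0.595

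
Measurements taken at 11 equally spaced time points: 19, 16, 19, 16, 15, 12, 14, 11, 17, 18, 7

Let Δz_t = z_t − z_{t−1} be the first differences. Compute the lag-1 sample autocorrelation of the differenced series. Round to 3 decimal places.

-0.238

First differences Δz: -3, 3, -3, -1, -3, 2, -3, 6, 1, -11
Mean of differences = -1.2000
Numerator Σ(Δz_t−Δz̄)(Δz_{t+1}−Δz̄) = -46.0400
Denominator Σ(Δz_t−Δz̄)² = 193.6000
r_1(Δz) = -46.0400 / 193.6000 = -0.238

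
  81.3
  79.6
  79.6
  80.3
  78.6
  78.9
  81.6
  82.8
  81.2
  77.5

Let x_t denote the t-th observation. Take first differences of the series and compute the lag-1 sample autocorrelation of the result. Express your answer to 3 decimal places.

First differences Δx: -1.7, 0.0, 0.7, -1.7, 0.3, 2.7, 1.2, -1.6, -3.7
Mean of differences = -0.4222
Numerator Σ(Δx_t−Δx̄)(Δx_{t+1}−Δx̄) = 6.8473
Denominator Σ(Δx_t−Δx̄)² = 29.7356
r_1(Δx) = 6.8473 / 29.7356 = 0.230

0.230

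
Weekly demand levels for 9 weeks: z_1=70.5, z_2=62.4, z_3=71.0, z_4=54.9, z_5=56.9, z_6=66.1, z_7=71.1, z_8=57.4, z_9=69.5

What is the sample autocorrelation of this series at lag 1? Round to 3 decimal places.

Mean z̄ = (70.5 + 62.4 + 71.0 + 54.9 + 56.9 + 66.1 + 71.1 + 57.4 + 69.5)/9 = 64.4222
Numerator Σ_{t=1}^{8}(z_t−z̄)(z_{t+1}−z̄) = -100.5660
Denominator Σ(z_t−z̄)² = 354.0556
r_1 = -100.5660 / 354.0556 = -0.284

-0.284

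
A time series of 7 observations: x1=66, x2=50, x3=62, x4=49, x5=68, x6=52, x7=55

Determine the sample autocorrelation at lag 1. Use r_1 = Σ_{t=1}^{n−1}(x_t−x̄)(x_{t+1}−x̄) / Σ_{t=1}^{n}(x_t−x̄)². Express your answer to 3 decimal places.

-0.733

Mean x̄ = (66 + 50 + 62 + 49 + 68 + 52 + 55)/7 = 57.4286
Deviations from mean: 8.5714, -7.4286, 4.5714, -8.4286, 10.5714, -5.4286, -2.4286
Numerator Σ_{t=1}^{6}(x_t−x̄)(x_{t+1}−x̄) = -269.4694
Denominator Σ(x_t−x̄)² = 367.7143
r_1 = -269.4694 / 367.7143 = -0.733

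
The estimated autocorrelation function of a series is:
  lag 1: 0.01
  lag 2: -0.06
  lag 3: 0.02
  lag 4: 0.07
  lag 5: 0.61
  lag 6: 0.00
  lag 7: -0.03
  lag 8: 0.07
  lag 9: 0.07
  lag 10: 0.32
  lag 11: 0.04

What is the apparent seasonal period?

5

The largest autocorrelation is r_5 = 0.61, with a weaker echo at lag 10 (0.32); the remaining lags stay at or below 0.07.
The dominant spike at lag 5 indicates a seasonal period of 5.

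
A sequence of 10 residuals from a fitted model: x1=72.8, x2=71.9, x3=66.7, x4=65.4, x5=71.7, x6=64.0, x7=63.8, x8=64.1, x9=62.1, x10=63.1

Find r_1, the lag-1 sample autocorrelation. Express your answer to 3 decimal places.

Mean x̄ = (72.8 + 71.9 + 66.7 + 65.4 + 71.7 + 64.0 + 63.8 + 64.1 + 62.1 + 63.1)/10 = 66.5600
Numerator Σ_{t=1}^{9}(x_t−x̄)(x_{t+1}−x̄) = 55.0444
Denominator Σ(x_t−x̄)² = 147.3240
r_1 = 55.0444 / 147.3240 = 0.374

0.374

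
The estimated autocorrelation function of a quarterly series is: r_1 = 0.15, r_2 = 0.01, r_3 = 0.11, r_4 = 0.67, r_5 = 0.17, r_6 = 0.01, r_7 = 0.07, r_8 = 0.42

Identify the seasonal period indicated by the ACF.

4

The largest autocorrelation is r_4 = 0.67, with a weaker echo at lag 8 (0.42); the remaining lags stay at or below 0.17.
The dominant spike at lag 4 indicates a seasonal period of 4.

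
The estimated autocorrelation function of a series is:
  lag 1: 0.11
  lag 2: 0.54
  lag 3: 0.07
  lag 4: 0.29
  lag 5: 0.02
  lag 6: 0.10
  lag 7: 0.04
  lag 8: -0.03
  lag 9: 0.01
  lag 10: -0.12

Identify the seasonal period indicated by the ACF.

The largest autocorrelation is r_2 = 0.54, with a weaker echo at lag 4 (0.29); the remaining lags stay at or below 0.11.
The dominant spike at lag 2 indicates a seasonal period of 2.

2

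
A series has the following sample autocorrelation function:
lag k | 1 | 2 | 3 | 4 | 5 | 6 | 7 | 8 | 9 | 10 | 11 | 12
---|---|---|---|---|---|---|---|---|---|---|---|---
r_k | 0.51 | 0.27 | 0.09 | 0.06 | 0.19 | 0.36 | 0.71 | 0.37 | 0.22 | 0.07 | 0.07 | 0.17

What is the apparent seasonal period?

7

The largest autocorrelation is r_7 = 0.71; the remaining lags stay at or below 0.51. The elevated value at lag 1 (0.51), dropping to 0.27 at lag 2, reflects decaying short-term dependence rather than seasonality.
The dominant spike at lag 7 indicates a seasonal period of 7.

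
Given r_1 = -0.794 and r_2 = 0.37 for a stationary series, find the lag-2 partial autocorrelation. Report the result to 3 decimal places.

-0.705

φ_{22} = (r_2 − r_1²) / (1 − r_1²)
r_1² = (-0.794)² = 0.630436
Numerator = 0.37 − 0.6304 = -0.2604; denominator = 1 − 0.6304 = 0.3696
φ_{22} = -0.2604 / 0.3696 = -0.705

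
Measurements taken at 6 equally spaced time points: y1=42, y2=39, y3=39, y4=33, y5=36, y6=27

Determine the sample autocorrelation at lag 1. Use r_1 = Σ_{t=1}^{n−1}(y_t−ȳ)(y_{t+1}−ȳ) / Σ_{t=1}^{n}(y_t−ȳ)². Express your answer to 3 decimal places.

Mean ȳ = (42 + 39 + 39 + 33 + 36 + 27)/6 = 36.0000
Deviations from mean: 6.0000, 3.0000, 3.0000, -3.0000, 0.0000, -9.0000
Σ(y_t−ȳ)(y_{t+1}−ȳ) = (18.0000) + (9.0000) + (-9.0000) + (0.0000) + (0.0000) = 18.0000
Denominator Σ(y_t−ȳ)² = 144.0000
r_1 = 18.0000 / 144.0000 = 0.125

0.125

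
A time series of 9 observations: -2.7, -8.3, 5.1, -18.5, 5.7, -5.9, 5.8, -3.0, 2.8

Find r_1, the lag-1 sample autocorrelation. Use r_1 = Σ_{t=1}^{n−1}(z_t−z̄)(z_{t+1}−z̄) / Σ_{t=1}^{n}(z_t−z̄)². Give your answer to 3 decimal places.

Mean z̄ = (-2.7 − 8.3 + 5.1 − 18.5 + 5.7 − 5.9 + 5.8 − 3.0 + 2.8)/9 = -2.1111
Numerator Σ_{t=1}^{8}(z_t−z̄)(z_{t+1}−z̄) = -358.1490
Denominator Σ(z_t−z̄)² = 522.1089
r_1 = -358.1490 / 522.1089 = -0.686

-0.686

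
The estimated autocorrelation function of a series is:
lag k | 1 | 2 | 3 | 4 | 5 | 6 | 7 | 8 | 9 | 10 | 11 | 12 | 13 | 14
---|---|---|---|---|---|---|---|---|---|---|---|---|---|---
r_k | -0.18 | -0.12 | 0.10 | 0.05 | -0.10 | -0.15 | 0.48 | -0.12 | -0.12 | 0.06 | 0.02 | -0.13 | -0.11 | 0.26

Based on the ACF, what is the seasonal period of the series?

7

The largest autocorrelation is r_7 = 0.48, with a weaker echo at lag 14 (0.26); the remaining lags stay at or below 0.10.
The dominant spike at lag 7 indicates a seasonal period of 7.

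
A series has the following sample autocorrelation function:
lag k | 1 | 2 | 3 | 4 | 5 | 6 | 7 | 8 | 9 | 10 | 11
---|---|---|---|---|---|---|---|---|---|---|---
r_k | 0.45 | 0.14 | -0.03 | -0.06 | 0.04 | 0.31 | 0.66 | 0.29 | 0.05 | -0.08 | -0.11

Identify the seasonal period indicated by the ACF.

7

The largest autocorrelation is r_7 = 0.66; the remaining lags stay at or below 0.45. The elevated value at lag 1 (0.45), dropping to 0.14 at lag 2, reflects decaying short-term dependence rather than seasonality.
The dominant spike at lag 7 indicates a seasonal period of 7.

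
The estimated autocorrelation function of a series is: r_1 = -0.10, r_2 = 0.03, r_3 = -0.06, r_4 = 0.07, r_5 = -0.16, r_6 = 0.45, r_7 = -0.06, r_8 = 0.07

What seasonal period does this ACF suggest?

The largest autocorrelation is r_6 = 0.45; the remaining lags stay at or below 0.07.
The dominant spike at lag 6 indicates a seasonal period of 6.

6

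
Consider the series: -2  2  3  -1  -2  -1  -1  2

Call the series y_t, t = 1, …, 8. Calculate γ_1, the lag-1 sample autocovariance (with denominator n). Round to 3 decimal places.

Mean ȳ = (-2 + 2 + 3 − 1 − 2 − 1 − 1 + 2)/8 = 0.0000
Deviations: -2.0000, 2.0000, 3.0000, -1.0000, -2.0000, -1.0000, -1.0000, 2.0000
Σ_{t=1}^{7}(y_t−ȳ)(y_{t+1}−ȳ) = 2.0000
γ_1 = 2.0000 / 8 = 0.250

0.250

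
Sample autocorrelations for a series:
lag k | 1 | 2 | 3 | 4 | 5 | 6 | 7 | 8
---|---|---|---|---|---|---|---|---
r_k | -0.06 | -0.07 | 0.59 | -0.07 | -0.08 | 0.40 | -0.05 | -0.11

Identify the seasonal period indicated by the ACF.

The largest autocorrelation is r_3 = 0.59, with a weaker echo at lag 6 (0.40); the remaining lags stay at or below -0.05.
The dominant spike at lag 3 indicates a seasonal period of 3.

3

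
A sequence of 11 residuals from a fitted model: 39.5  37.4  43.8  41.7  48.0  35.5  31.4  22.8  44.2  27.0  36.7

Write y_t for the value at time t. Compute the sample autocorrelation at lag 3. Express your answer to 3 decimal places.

-0.217

Mean ȳ = (39.5 + 37.4 + 43.8 + 41.7 + 48.0 + 35.5 + 31.4 + 22.8 + 44.2 + 27.0 + 36.7)/11 = 37.0909
Numerator Σ_{t=1}^{8}(y_t−ȳ)(y_{t+3}−ȳ) = -126.6257
Denominator Σ(y_t−ȳ)² = 582.8291
r_3 = -126.6257 / 582.8291 = -0.217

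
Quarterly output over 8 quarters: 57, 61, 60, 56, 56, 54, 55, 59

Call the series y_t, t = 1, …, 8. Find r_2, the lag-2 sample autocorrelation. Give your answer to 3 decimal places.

-0.175

Mean ȳ = (57 + 61 + 60 + 56 + 56 + 54 + 55 + 59)/8 = 57.2500
Deviations from mean: -0.2500, 3.7500, 2.7500, -1.2500, -1.2500, -3.2500, -2.2500, 1.7500
Numerator Σ_{t=1}^{6}(y_t−ȳ)(y_{t+2}−ȳ) = -7.6250
Denominator Σ(y_t−ȳ)² = 43.5000
r_2 = -7.6250 / 43.5000 = -0.175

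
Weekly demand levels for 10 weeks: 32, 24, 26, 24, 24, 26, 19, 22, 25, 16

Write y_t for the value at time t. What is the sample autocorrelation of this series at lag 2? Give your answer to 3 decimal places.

0.135

Mean ȳ = (32 + 24 + 26 + 24 + 24 + 26 + 19 + 22 + 25 + 16)/10 = 23.8000
Numerator Σ_{t=1}^{8}(y_t−ȳ)(y_{t+2}−ȳ) = 22.3200
Denominator Σ(y_t−ȳ)² = 165.6000
r_2 = 22.3200 / 165.6000 = 0.135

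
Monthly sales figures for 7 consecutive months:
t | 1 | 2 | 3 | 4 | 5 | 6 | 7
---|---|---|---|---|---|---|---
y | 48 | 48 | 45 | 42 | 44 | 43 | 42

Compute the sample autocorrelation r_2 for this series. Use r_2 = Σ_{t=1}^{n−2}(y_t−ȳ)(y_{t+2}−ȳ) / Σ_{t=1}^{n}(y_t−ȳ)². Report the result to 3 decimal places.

Mean ȳ = (48 + 48 + 45 + 42 + 44 + 43 + 42)/7 = 44.5714
Deviations from mean: 3.4286, 3.4286, 0.4286, -2.5714, -0.5714, -1.5714, -2.5714
Numerator Σ_{t=1}^{5}(y_t−ȳ)(y_{t+2}−ȳ) = -2.0816
Denominator Σ(y_t−ȳ)² = 39.7143
r_2 = -2.0816 / 39.7143 = -0.052

-0.052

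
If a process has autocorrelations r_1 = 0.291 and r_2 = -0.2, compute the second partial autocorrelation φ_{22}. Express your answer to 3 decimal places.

φ_{22} = (r_2 − r_1²) / (1 − r_1²)
r_1² = (0.291)² = 0.084681
Numerator = -0.2 − 0.0847 = -0.2847; denominator = 1 − 0.0847 = 0.9153
φ_{22} = -0.2847 / 0.9153 = -0.311

-0.311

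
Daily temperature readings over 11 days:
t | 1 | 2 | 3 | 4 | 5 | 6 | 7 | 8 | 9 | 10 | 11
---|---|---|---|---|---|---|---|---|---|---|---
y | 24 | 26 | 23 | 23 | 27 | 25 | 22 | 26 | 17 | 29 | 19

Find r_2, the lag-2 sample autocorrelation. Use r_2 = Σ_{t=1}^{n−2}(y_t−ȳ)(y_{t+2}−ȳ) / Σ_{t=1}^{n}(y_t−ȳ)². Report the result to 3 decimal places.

0.389

Mean ȳ = (24 + 26 + 23 + 23 + 27 + 25 + 22 + 26 + 17 + 29 + 19)/11 = 23.7273
Numerator Σ_{t=1}^{9}(y_t−ȳ)(y_{t+2}−ȳ) = 47.4876
Denominator Σ(y_t−ȳ)² = 122.1818
r_2 = 47.4876 / 122.1818 = 0.389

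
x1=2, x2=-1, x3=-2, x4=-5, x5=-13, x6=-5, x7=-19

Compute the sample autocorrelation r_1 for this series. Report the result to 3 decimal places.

Mean x̄ = (2 − 1 − 2 − 5 − 13 − 5 − 19)/7 = -6.1429
Numerator Σ_{t=1}^{6}(x_t−x̄)(x_{t+1}−x̄) = 37.5510
Denominator Σ(x_t−x̄)² = 324.8571
r_1 = 37.5510 / 324.8571 = 0.116

0.116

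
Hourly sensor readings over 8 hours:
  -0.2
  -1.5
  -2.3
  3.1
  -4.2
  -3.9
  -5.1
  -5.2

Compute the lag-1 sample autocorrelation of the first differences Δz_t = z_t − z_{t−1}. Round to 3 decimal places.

-0.583

First differences Δz: -1.3, -0.8, 5.4, -7.3, 0.3, -1.2, -0.1
Mean of differences = -0.7143
Numerator Σ(Δz_t−Δz̄)(Δz_{t+1}−Δz̄) = -48.2116
Denominator Σ(Δz_t−Δz̄)² = 82.7486
r_1(Δz) = -48.2116 / 82.7486 = -0.583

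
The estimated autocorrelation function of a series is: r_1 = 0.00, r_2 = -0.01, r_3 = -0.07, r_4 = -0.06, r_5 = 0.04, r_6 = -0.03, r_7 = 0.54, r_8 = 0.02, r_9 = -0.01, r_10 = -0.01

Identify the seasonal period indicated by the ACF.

7

The largest autocorrelation is r_7 = 0.54; the remaining lags stay at or below 0.04.
The dominant spike at lag 7 indicates a seasonal period of 7.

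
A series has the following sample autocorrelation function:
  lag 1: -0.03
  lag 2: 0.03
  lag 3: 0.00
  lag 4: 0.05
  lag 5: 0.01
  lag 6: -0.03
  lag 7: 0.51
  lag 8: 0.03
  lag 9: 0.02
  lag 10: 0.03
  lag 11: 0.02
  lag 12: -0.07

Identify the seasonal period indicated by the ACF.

7

The largest autocorrelation is r_7 = 0.51; the remaining lags stay at or below 0.05.
The dominant spike at lag 7 indicates a seasonal period of 7.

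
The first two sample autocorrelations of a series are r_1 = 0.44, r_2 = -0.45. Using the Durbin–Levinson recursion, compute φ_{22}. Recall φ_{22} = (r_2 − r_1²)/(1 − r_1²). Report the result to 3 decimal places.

-0.798

φ_{22} = (r_2 − r_1²) / (1 − r_1²)
r_1² = (0.44)² = 0.1936
Numerator = -0.45 − 0.1936 = -0.6436; denominator = 1 − 0.1936 = 0.8064
φ_{22} = -0.6436 / 0.8064 = -0.798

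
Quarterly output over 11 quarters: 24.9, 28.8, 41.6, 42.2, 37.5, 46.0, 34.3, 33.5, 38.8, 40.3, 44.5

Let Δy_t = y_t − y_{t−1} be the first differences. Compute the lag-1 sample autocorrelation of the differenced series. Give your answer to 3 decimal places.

-0.218

First differences Δy: 3.9, 12.8, 0.6, -4.7, 8.5, -11.7, -0.8, 5.3, 1.5, 4.2
Mean of differences = 1.9600
Numerator Σ(Δy_t−Δȳ)(Δy_{t+1}−Δȳ) = -91.6316
Denominator Σ(Δy_t−Δȳ)² = 420.8440
r_1(Δy) = -91.6316 / 420.8440 = -0.218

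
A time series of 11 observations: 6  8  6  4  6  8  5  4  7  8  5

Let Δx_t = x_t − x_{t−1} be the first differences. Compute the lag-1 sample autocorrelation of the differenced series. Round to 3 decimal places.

First differences Δx: 2, -2, -2, 2, 2, -3, -1, 3, 1, -3
Mean of differences = -0.1000
Numerator Σ(Δx_t−Δx̄)(Δx_{t+1}−Δx̄) = -6.0100
Denominator Σ(Δx_t−Δx̄)² = 48.9000
r_1(Δx) = -6.0100 / 48.9000 = -0.123

-0.123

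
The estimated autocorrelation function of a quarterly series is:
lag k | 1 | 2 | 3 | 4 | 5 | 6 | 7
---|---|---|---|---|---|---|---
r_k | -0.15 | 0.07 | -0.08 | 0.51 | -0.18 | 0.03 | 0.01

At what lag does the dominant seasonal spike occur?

The largest autocorrelation is r_4 = 0.51; the remaining lags stay at or below 0.07.
The dominant spike at lag 4 indicates a seasonal period of 4.

4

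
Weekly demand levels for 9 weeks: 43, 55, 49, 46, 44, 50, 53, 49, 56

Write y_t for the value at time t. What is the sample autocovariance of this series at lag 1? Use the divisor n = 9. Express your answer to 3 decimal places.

Mean ȳ = (43 + 55 + 49 + 46 + 44 + 50 + 53 + 49 + 56)/9 = 49.4444
Σ_{t=1}^{8}(y_t−ȳ)(y_{t+1}−ȳ) = -23.5309
γ_1 = -23.5309 / 9 = -2.615

-2.615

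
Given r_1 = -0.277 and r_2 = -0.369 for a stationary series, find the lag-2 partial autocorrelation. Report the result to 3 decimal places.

φ_{22} = (r_2 − r_1²) / (1 − r_1²)
r_1² = (-0.277)² = 0.076729
Numerator = -0.369 − 0.0767 = -0.4457; denominator = 1 − 0.0767 = 0.9233
φ_{22} = -0.4457 / 0.9233 = -0.483

-0.483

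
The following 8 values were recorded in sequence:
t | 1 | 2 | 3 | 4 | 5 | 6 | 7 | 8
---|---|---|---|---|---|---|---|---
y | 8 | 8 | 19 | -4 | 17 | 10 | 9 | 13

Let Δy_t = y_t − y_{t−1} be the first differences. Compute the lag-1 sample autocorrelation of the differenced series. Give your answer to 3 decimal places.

-0.764

First differences Δy: 0, 11, -23, 21, -7, -1, 4
Mean of differences = 0.7143
Numerator Σ(Δy_t−Δȳ)(Δy_{t+1}−Δȳ) = -881.2245
Denominator Σ(Δy_t−Δȳ)² = 1153.4286
r_1(Δy) = -881.2245 / 1153.4286 = -0.764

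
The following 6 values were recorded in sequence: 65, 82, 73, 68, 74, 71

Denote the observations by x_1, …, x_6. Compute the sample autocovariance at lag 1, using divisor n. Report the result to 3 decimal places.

Mean x̄ = (65 + 82 + 73 + 68 + 74 + 71)/6 = 72.1667
Σ_{t=1}^{5}(x_t−x̄)(x_{t+1}−x̄) = -75.5278
γ_1 = -75.5278 / 6 = -12.588

-12.588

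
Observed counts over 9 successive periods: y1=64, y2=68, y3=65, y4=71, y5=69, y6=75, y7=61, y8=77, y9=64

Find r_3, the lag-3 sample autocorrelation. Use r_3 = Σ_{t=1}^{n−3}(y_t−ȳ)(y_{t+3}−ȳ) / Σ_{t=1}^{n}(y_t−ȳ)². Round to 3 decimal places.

-0.329

Mean ȳ = (64 + 68 + 65 + 71 + 69 + 75 + 61 + 77 + 64)/9 = 68.2222
Σ(y_t−ȳ)(y_{t+3}−ȳ) = (-11.7284) + (-0.1728) + (-21.8395) + (-20.0617) + (6.8272) + (-28.6173) = -75.5926
Denominator Σ(y_t−ȳ)² = 229.5556
r_3 = -75.5926 / 229.5556 = -0.329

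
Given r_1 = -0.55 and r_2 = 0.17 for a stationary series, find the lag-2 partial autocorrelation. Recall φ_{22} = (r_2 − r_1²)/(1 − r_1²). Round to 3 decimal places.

-0.190

φ_{22} = (r_2 − r_1²) / (1 − r_1²)
r_1² = (-0.55)² = 0.3025
Numerator = 0.17 − 0.3025 = -0.1325; denominator = 1 − 0.3025 = 0.6975
φ_{22} = -0.1325 / 0.6975 = -0.190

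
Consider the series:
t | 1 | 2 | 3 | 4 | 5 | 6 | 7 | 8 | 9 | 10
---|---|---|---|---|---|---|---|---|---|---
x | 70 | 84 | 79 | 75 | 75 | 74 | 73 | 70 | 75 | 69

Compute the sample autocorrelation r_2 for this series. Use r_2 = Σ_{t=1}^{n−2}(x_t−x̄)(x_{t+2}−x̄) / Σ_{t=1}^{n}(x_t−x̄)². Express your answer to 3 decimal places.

Mean x̄ = (70 + 84 + 79 + 75 + 75 + 74 + 73 + 70 + 75 + 69)/10 = 74.4000
Numerator Σ_{t=1}^{8}(x_t−x̄)(x_{t+2}−x̄) = 11.8800
Denominator Σ(x_t−x̄)² = 184.4000
r_2 = 11.8800 / 184.4000 = 0.064

0.064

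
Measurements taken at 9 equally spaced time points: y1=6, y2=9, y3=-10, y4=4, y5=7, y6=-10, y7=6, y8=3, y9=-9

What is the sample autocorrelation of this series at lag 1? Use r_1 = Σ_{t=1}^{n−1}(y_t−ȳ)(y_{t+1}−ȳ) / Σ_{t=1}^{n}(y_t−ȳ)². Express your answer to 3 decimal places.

Mean ȳ = (6 + 9 − 10 + 4 + 7 − 10 + 6 + 3 − 9)/9 = 0.6667
Numerator Σ_{t=1}^{8}(y_t−ȳ)(y_{t+1}−ȳ) = -193.4444
Denominator Σ(y_t−ȳ)² = 504.0000
r_1 = -193.4444 / 504.0000 = -0.384

-0.384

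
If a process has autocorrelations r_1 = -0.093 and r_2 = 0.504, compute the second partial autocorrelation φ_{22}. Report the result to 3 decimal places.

0.500

φ_{22} = (r_2 − r_1²) / (1 − r_1²)
r_1² = (-0.093)² = 0.008649
Numerator = 0.504 − 0.0086 = 0.4954; denominator = 1 − 0.0086 = 0.9914
φ_{22} = 0.4954 / 0.9914 = 0.500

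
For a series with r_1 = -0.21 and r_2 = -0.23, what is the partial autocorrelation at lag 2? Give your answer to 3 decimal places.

φ_{22} = (r_2 − r_1²) / (1 − r_1²)
r_1² = (-0.21)² = 0.0441
Numerator = -0.23 − 0.0441 = -0.2741; denominator = 1 − 0.0441 = 0.9559
φ_{22} = -0.2741 / 0.9559 = -0.287

-0.287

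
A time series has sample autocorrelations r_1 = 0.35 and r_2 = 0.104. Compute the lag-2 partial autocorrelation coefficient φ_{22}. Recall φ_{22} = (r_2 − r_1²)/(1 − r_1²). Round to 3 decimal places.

φ_{22} = (r_2 − r_1²) / (1 − r_1²)
r_1² = (0.35)² = 0.1225
Numerator = 0.104 − 0.1225 = -0.0185; denominator = 1 − 0.1225 = 0.8775
φ_{22} = -0.0185 / 0.8775 = -0.021

-0.021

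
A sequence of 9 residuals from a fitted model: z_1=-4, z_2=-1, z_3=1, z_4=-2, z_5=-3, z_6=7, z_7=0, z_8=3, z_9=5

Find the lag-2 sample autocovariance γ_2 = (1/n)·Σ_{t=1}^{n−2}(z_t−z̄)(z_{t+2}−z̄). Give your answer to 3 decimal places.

-0.099

Mean z̄ = (-4 − 1 + 1 − 2 − 3 + 7 + 0 + 3 + 5)/9 = 0.6667
Σ_{t=1}^{7}(z_t−z̄)(z_{t+2}−z̄) = -0.8889
γ_2 = -0.8889 / 9 = -0.099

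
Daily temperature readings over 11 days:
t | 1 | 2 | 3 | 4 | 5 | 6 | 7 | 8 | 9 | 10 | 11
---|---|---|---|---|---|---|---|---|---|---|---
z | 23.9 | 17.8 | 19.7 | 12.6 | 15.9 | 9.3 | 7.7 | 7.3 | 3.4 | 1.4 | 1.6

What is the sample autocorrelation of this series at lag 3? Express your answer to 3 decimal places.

Mean z̄ = (23.9 + 17.8 + 19.7 + 12.6 + 15.9 + 9.3 + 7.7 + 7.3 + 3.4 + 1.4 + 1.6)/11 = 10.9636
Numerator Σ_{t=1}^{8}(z_t−z̄)(z_{t+3}−z̄) = 95.0560
Denominator Σ(z_t−z̄)² = 580.6455
r_3 = 95.0560 / 580.6455 = 0.164

0.164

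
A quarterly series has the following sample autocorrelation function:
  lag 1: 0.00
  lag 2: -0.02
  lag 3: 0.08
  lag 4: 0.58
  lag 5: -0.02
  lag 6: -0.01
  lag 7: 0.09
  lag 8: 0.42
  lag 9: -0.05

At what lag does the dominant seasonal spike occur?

The largest autocorrelation is r_4 = 0.58, with a weaker echo at lag 8 (0.42); the remaining lags stay at or below 0.09.
The dominant spike at lag 4 indicates a seasonal period of 4.

4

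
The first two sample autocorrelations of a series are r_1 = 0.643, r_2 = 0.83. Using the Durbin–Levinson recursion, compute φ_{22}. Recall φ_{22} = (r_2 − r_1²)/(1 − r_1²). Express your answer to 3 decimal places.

0.710

φ_{22} = (r_2 − r_1²) / (1 − r_1²)
r_1² = (0.643)² = 0.413449
Numerator = 0.83 − 0.4134 = 0.4166; denominator = 1 − 0.4134 = 0.5866
φ_{22} = 0.4166 / 0.5866 = 0.710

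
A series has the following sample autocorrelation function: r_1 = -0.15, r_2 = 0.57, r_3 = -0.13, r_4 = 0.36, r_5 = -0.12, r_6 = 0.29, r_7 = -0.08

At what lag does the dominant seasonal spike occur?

2

The largest autocorrelation is r_2 = 0.57, with weaker echoes at lags 4 (0.36) and 6 (0.29); the remaining lags stay at or below -0.08.
The dominant spike at lag 2 indicates a seasonal period of 2.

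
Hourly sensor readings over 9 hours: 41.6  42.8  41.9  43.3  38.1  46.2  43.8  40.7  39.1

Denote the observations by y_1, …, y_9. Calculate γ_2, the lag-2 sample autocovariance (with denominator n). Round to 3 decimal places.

Mean ȳ = (41.6 + 42.8 + 41.9 + 43.3 + 38.1 + 46.2 + 43.8 + 40.7 + 39.1)/9 = 41.9444
Σ_{t=1}^{7}(y_t−ȳ)(y_{t+2}−ȳ) = -10.5928
γ_2 = -10.5928 / 9 = -1.177

-1.177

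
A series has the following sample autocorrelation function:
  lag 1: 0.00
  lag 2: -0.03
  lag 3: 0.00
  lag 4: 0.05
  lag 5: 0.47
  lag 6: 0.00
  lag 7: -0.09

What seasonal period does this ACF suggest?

The largest autocorrelation is r_5 = 0.47; the remaining lags stay at or below 0.05.
The dominant spike at lag 5 indicates a seasonal period of 5.

5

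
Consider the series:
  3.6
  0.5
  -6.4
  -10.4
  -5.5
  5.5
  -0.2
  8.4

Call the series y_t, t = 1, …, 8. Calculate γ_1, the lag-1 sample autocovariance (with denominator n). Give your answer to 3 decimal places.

Mean ȳ = (3.6 + 0.5 − 6.4 − 10.4 − 5.5 + 5.5 − 0.2 + 8.4)/8 = -0.5625
Σ_{t=1}^{7}(y_t−ȳ)(y_{t+1}−ȳ) = 79.7323
γ_1 = 79.7323 / 8 = 9.967

9.967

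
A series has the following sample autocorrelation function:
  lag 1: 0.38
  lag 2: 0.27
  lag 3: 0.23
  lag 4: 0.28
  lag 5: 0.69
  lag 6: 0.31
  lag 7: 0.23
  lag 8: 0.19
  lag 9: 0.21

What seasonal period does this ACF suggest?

The largest autocorrelation is r_5 = 0.69; the remaining lags stay at or below 0.38. The elevated value at lag 1 (0.38), dropping to 0.27 at lag 2, reflects decaying short-term dependence rather than seasonality.
The dominant spike at lag 5 indicates a seasonal period of 5.

5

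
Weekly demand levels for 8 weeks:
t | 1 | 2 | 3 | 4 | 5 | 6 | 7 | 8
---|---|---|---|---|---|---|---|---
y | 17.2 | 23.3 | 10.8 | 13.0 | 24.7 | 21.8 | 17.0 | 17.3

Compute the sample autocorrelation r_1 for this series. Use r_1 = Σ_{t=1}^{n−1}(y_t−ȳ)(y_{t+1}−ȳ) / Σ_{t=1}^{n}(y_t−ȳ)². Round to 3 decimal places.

Mean ȳ = (17.2 + 23.3 + 10.8 + 13.0 + 24.7 + 21.8 + 17.0 + 17.3)/8 = 18.1375
Σ(y_t−ȳ)(y_{t+1}−ȳ) = (-4.8398) + (-37.8798) + (37.6964) + (-33.7148) + (24.0352) + (-4.1661) + (0.9527) = -17.9164
Denominator Σ(y_t−ȳ)² = 166.2388
r_1 = -17.9164 / 166.2388 = -0.108

-0.108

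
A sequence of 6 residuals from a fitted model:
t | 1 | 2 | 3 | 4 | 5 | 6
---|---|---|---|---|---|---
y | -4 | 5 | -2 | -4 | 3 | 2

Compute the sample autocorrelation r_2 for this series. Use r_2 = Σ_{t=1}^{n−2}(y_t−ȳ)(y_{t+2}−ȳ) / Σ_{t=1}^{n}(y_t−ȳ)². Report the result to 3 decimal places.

-0.351

Mean ȳ = (-4 + 5 − 2 − 4 + 3 + 2)/6 = 0.0000
Deviations from mean: -4.0000, 5.0000, -2.0000, -4.0000, 3.0000, 2.0000
Σ(y_t−ȳ)(y_{t+2}−ȳ) = (8.0000) + (-20.0000) + (-6.0000) + (-8.0000) = -26.0000
Denominator Σ(y_t−ȳ)² = 74.0000
r_2 = -26.0000 / 74.0000 = -0.351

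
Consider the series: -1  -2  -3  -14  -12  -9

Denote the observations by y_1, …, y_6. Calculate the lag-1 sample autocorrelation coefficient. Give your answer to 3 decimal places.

0.436

Mean ȳ = (-1 − 2 − 3 − 14 − 12 − 9)/6 = -6.8333
Deviations from mean: 5.8333, 4.8333, 3.8333, -7.1667, -5.1667, -2.1667
Σ(y_t−ȳ)(y_{t+1}−ȳ) = (28.1944) + (18.5278) + (-27.4722) + (37.0278) + (11.1944) = 67.4722
Denominator Σ(y_t−ȳ)² = 154.8333
r_1 = 67.4722 / 154.8333 = 0.436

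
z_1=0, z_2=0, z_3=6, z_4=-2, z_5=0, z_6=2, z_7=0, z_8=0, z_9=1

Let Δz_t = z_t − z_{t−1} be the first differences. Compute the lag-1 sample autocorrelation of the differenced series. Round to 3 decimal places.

First differences Δz: 0, 6, -8, 2, 2, -2, 0, 1
Mean of differences = 0.1250
Numerator Σ(Δz_t−Δz̄)(Δz_{t+1}−Δz̄) = -64.0156
Denominator Σ(Δz_t−Δz̄)² = 112.8750
r_1(Δz) = -64.0156 / 112.8750 = -0.567

-0.567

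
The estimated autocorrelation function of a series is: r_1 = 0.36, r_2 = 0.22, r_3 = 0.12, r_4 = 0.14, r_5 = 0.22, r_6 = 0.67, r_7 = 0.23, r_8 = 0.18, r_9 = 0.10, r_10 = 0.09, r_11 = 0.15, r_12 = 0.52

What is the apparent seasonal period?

6

The largest autocorrelation is r_6 = 0.67, with a weaker echo at lag 12 (0.52); the remaining lags stay at or below 0.36. The elevated value at lag 1 (0.36), dropping to 0.22 at lag 2, reflects decaying short-term dependence rather than seasonality.
The dominant spike at lag 6 indicates a seasonal period of 6.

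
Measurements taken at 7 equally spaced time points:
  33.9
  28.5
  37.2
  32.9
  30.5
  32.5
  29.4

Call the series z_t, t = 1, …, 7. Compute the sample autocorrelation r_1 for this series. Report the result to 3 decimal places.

Mean z̄ = (33.9 + 28.5 + 37.2 + 32.9 + 30.5 + 32.5 + 29.4)/7 = 32.1286
Σ(z_t−z̄)(z_{t+1}−z̄) = (-6.4278) + (-18.4020) + (3.9122) + (-1.2563) + (-0.6049) + (-1.0135) = -23.7922
Denominator Σ(z_t−z̄)² = 52.8543
r_1 = -23.7922 / 52.8543 = -0.450

-0.450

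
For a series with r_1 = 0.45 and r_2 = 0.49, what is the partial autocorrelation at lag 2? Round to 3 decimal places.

φ_{22} = (r_2 − r_1²) / (1 − r_1²)
r_1² = (0.45)² = 0.2025
Numerator = 0.49 − 0.2025 = 0.2875; denominator = 1 − 0.2025 = 0.7975
φ_{22} = 0.2875 / 0.7975 = 0.361

0.361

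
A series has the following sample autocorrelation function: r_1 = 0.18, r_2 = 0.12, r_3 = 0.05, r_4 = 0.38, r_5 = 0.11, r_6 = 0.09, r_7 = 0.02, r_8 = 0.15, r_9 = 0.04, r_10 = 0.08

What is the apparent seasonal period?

The largest autocorrelation is r_4 = 0.38; the remaining lags stay at or below 0.18.
The dominant spike at lag 4 indicates a seasonal period of 4.

4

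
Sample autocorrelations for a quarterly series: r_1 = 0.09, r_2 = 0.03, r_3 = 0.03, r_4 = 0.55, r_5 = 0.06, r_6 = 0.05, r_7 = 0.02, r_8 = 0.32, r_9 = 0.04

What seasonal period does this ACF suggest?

4

The largest autocorrelation is r_4 = 0.55, with a weaker echo at lag 8 (0.32); the remaining lags stay at or below 0.09.
The dominant spike at lag 4 indicates a seasonal period of 4.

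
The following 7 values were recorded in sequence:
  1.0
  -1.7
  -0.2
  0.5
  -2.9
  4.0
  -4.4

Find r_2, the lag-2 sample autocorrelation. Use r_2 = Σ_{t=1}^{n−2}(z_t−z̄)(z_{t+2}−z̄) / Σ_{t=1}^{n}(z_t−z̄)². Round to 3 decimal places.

Mean z̄ = (1.0 − 1.7 − 0.2 + 0.5 − 2.9 + 4.0 − 4.4)/7 = -0.5286
Numerator Σ_{t=1}^{5}(z_t−z̄)(z_{t+2}−z̄) = 12.3569
Denominator Σ(z_t−z̄)² = 45.9943
r_2 = 12.3569 / 45.9943 = 0.269

0.269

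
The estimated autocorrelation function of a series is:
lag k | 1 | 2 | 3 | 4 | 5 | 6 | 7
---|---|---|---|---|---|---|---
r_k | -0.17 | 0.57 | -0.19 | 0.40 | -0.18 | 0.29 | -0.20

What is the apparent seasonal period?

2

The largest autocorrelation is r_2 = 0.57, with weaker echoes at lags 4 (0.40) and 6 (0.29); the remaining lags stay at or below -0.17.
The dominant spike at lag 2 indicates a seasonal period of 2.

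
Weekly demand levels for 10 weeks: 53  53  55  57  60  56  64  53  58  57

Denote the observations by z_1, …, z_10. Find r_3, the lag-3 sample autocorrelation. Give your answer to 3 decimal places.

Mean z̄ = (53 + 53 + 55 + 57 + 60 + 56 + 64 + 53 + 58 + 57)/10 = 56.6000
Σ(z_t−z̄)(z_{t+3}−z̄) = (-1.4400) + (-12.2400) + (0.9600) + (2.9600) + (-12.2400) + (-0.8400) + (2.9600) = -19.8800
Denominator Σ(z_t−z̄)² = 110.4000
r_3 = -19.8800 / 110.4000 = -0.180

-0.180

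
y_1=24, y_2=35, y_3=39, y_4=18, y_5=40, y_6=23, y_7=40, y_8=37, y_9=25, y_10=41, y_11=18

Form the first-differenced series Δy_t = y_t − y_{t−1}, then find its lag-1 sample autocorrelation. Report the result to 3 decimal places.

-0.675

First differences Δy: 11, 4, -21, 22, -17, 17, -3, -12, 16, -23
Mean of differences = -0.6000
Numerator Σ(Δy_t−Δȳ)(Δy_{t+1}−Δȳ) = -1736.7600
Denominator Σ(Δy_t−Δȳ)² = 2574.4000
r_1(Δy) = -1736.7600 / 2574.4000 = -0.675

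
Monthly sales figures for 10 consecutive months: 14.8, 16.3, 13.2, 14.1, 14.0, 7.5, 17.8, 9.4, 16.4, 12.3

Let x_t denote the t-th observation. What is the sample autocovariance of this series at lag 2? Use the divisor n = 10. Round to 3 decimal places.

Mean x̄ = (14.8 + 16.3 + 13.2 + 14.1 + 14.0 + 7.5 + 17.8 + 9.4 + 16.4 + 12.3)/10 = 13.5800
Σ_{t=1}^{8}(x_t−x̄)(x_{t+2}−x̄) = 42.0672
γ_2 = 42.0672 / 10 = 4.207

4.207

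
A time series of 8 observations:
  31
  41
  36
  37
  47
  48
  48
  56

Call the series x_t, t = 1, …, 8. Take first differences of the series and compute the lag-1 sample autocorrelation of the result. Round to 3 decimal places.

First differences Δx: 10, -5, 1, 10, 1, 0, 8
Mean of differences = 3.5714
Numerator Σ(Δx_t−Δx̄)(Δx_{t+1}−Δx̄) = -72.7551
Denominator Σ(Δx_t−Δx̄)² = 201.7143
r_1(Δx) = -72.7551 / 201.7143 = -0.361

-0.361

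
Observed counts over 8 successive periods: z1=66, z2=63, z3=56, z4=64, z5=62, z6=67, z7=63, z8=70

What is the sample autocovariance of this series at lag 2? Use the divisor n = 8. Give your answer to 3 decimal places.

Mean z̄ = (66 + 63 + 56 + 64 + 62 + 67 + 63 + 70)/8 = 63.8750
Deviations: 2.1250, -0.8750, -7.8750, 0.1250, -1.8750, 3.1250, -0.8750, 6.1250
Σ_{t=1}^{6}(z_t−z̄)(z_{t+2}−z̄) = 19.0938
γ_2 = 19.0938 / 8 = 2.387

2.387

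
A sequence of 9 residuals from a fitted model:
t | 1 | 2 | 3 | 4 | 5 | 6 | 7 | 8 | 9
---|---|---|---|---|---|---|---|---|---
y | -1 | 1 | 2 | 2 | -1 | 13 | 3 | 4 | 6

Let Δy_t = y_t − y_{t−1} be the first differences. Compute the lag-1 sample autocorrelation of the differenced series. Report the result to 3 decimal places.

First differences Δy: 2, 1, 0, -3, 14, -10, 1, 2
Mean of differences = 0.8750
Numerator Σ(Δy_t−Δȳ)(Δy_{t+1}−Δȳ) = -191.3906
Denominator Σ(Δy_t−Δȳ)² = 308.8750
r_1(Δy) = -191.3906 / 308.8750 = -0.620

-0.620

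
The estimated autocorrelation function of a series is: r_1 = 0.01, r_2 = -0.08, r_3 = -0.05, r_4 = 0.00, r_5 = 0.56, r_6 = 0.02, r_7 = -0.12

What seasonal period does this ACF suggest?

5

The largest autocorrelation is r_5 = 0.56; the remaining lags stay at or below 0.02.
The dominant spike at lag 5 indicates a seasonal period of 5.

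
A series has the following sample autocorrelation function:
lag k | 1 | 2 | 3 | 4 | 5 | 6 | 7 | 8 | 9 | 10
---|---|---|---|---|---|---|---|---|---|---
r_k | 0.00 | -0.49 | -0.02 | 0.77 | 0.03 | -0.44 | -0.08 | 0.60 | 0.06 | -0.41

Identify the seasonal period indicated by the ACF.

The largest autocorrelation is r_4 = 0.77, with a weaker echo at lag 8 (0.60); the remaining lags stay at or below 0.06.
The dominant spike at lag 4 indicates a seasonal period of 4.

4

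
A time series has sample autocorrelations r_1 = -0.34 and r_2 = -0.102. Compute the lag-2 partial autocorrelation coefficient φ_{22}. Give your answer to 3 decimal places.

-0.246

φ_{22} = (r_2 − r_1²) / (1 − r_1²)
r_1² = (-0.34)² = 0.1156
Numerator = -0.102 − 0.1156 = -0.2176; denominator = 1 − 0.1156 = 0.8844
φ_{22} = -0.2176 / 0.8844 = -0.246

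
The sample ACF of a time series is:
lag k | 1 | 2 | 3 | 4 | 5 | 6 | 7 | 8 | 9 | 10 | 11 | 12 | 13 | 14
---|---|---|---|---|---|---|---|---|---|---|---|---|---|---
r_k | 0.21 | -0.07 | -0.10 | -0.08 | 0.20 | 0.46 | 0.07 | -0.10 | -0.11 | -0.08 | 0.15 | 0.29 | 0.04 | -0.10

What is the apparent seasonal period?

6

The largest autocorrelation is r_6 = 0.46, with a weaker echo at lag 12 (0.29); the remaining lags stay at or below 0.21.
The dominant spike at lag 6 indicates a seasonal period of 6.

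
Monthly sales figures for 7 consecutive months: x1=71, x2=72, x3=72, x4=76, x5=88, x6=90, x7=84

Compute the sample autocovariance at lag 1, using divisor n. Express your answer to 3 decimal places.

36.143

Mean x̄ = (71 + 72 + 72 + 76 + 88 + 90 + 84)/7 = 79.0000
Deviations: -8.0000, -7.0000, -7.0000, -3.0000, 9.0000, 11.0000, 5.0000
Σ_{t=1}^{6}(x_t−x̄)(x_{t+1}−x̄) = 253.0000
γ_1 = 253.0000 / 7 = 36.143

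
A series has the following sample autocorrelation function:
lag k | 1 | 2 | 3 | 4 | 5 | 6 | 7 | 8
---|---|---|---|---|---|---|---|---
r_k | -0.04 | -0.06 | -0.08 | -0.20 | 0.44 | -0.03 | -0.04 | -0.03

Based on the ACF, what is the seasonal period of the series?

5

The largest autocorrelation is r_5 = 0.44; the remaining lags stay at or below -0.03.
The dominant spike at lag 5 indicates a seasonal period of 5.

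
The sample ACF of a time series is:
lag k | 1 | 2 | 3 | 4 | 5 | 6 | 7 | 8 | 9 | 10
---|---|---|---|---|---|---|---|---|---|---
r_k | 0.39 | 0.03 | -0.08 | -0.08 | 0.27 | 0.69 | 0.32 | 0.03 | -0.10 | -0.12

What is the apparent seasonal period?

The largest autocorrelation is r_6 = 0.69; the remaining lags stay at or below 0.39. The elevated value at lag 1 (0.39), dropping to 0.03 at lag 2, reflects decaying short-term dependence rather than seasonality.
The dominant spike at lag 6 indicates a seasonal period of 6.

6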